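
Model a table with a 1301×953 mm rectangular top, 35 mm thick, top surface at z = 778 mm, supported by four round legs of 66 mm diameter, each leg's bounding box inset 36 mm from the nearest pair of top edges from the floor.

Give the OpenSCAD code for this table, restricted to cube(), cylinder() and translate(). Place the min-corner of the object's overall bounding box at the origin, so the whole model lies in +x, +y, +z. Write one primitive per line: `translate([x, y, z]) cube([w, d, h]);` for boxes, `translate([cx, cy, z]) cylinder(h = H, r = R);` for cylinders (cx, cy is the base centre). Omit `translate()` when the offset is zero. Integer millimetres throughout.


translate([0, 0, 743]) cube([1301, 953, 35]);
translate([69, 69, 0]) cylinder(h = 743, r = 33);
translate([1232, 69, 0]) cylinder(h = 743, r = 33);
translate([69, 884, 0]) cylinder(h = 743, r = 33);
translate([1232, 884, 0]) cylinder(h = 743, r = 33);


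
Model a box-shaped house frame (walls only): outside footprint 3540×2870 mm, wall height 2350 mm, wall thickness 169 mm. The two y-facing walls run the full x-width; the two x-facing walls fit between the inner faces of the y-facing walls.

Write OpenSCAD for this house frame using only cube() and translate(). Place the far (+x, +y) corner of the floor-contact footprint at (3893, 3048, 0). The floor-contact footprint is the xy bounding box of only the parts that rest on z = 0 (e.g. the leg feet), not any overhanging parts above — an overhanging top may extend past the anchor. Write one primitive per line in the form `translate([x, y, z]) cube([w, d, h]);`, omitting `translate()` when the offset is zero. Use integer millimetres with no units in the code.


translate([353, 178, 0]) cube([3540, 169, 2350]);
translate([353, 2879, 0]) cube([3540, 169, 2350]);
translate([353, 347, 0]) cube([169, 2532, 2350]);
translate([3724, 347, 0]) cube([169, 2532, 2350]);


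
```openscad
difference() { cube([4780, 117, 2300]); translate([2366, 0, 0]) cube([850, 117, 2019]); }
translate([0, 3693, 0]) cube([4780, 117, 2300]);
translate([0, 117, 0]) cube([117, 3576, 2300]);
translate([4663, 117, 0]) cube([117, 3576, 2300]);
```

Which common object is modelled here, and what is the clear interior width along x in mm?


A single room. The interior width is 4546 mm.

Four walls enclosing a rectangle with a door in the front wall — a room. Outside width 4780 minus two 117 mm walls gives 4546 mm.


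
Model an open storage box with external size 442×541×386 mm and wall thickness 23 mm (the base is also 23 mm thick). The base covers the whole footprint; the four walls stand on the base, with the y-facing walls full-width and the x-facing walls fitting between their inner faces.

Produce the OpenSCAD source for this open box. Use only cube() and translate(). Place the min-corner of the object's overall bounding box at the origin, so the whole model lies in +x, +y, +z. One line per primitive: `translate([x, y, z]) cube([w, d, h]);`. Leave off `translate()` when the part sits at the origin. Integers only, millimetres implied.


cube([442, 541, 23]);
translate([0, 0, 23]) cube([442, 23, 363]);
translate([0, 518, 23]) cube([442, 23, 363]);
translate([0, 23, 23]) cube([23, 495, 363]);
translate([419, 23, 23]) cube([23, 495, 363]);


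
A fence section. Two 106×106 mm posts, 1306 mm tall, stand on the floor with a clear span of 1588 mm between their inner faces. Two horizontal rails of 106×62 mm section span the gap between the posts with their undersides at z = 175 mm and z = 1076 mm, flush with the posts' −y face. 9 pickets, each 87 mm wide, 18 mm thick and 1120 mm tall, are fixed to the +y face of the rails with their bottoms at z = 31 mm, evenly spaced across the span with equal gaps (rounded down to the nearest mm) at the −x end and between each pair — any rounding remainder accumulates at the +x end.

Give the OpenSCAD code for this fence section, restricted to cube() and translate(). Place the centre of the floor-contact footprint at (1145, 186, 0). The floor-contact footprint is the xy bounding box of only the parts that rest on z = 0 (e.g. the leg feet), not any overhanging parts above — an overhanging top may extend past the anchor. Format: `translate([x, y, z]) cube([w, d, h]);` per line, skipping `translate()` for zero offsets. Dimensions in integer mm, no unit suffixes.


translate([245, 133, 0]) cube([106, 106, 1306]);
translate([1939, 133, 0]) cube([106, 106, 1306]);
translate([351, 133, 175]) cube([1588, 106, 62]);
translate([351, 133, 1076]) cube([1588, 106, 62]);
translate([431, 239, 31]) cube([87, 18, 1120]);
translate([598, 239, 31]) cube([87, 18, 1120]);
translate([765, 239, 31]) cube([87, 18, 1120]);
translate([932, 239, 31]) cube([87, 18, 1120]);
translate([1099, 239, 31]) cube([87, 18, 1120]);
translate([1266, 239, 31]) cube([87, 18, 1120]);
translate([1433, 239, 31]) cube([87, 18, 1120]);
translate([1600, 239, 31]) cube([87, 18, 1120]);
translate([1767, 239, 31]) cube([87, 18, 1120]);


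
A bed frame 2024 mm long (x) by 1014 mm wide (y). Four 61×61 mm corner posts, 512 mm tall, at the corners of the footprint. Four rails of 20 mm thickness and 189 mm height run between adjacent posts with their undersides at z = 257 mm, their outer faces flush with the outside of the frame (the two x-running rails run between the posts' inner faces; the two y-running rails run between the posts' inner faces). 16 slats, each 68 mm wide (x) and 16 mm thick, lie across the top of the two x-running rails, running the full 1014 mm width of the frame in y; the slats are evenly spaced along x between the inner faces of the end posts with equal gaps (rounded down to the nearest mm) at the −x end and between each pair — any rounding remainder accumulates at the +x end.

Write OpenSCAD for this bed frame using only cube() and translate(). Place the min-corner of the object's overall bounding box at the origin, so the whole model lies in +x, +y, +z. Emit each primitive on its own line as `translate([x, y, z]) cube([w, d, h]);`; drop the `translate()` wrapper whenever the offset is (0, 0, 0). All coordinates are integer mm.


cube([61, 61, 512]);
translate([0, 953, 0]) cube([61, 61, 512]);
translate([1963, 0, 0]) cube([61, 61, 512]);
translate([1963, 953, 0]) cube([61, 61, 512]);
translate([61, 0, 257]) cube([1902, 20, 189]);
translate([61, 994, 257]) cube([1902, 20, 189]);
translate([0, 61, 257]) cube([20, 892, 189]);
translate([2004, 61, 257]) cube([20, 892, 189]);
translate([108, 0, 446]) cube([68, 1014, 16]);
translate([223, 0, 446]) cube([68, 1014, 16]);
translate([338, 0, 446]) cube([68, 1014, 16]);
translate([453, 0, 446]) cube([68, 1014, 16]);
translate([568, 0, 446]) cube([68, 1014, 16]);
translate([683, 0, 446]) cube([68, 1014, 16]);
translate([798, 0, 446]) cube([68, 1014, 16]);
translate([913, 0, 446]) cube([68, 1014, 16]);
translate([1028, 0, 446]) cube([68, 1014, 16]);
translate([1143, 0, 446]) cube([68, 1014, 16]);
translate([1258, 0, 446]) cube([68, 1014, 16]);
translate([1373, 0, 446]) cube([68, 1014, 16]);
translate([1488, 0, 446]) cube([68, 1014, 16]);
translate([1603, 0, 446]) cube([68, 1014, 16]);
translate([1718, 0, 446]) cube([68, 1014, 16]);
translate([1833, 0, 446]) cube([68, 1014, 16]);


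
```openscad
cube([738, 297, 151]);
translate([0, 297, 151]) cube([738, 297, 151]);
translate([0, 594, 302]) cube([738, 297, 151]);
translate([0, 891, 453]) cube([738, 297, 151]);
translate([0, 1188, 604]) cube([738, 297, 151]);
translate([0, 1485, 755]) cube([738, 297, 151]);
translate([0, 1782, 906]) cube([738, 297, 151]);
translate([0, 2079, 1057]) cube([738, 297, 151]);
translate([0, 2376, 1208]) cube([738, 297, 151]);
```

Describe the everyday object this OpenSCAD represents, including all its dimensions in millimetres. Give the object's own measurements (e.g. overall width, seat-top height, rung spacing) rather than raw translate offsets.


A straight staircase of 9 solid steps. Each step is 738 mm wide (x), 297 mm deep (y, the going) and 151 mm tall (the rise). The first step rests on the floor; each subsequent step sits one going further in +y and one rise higher in +z, directly behind and above the previous step with no overlap.


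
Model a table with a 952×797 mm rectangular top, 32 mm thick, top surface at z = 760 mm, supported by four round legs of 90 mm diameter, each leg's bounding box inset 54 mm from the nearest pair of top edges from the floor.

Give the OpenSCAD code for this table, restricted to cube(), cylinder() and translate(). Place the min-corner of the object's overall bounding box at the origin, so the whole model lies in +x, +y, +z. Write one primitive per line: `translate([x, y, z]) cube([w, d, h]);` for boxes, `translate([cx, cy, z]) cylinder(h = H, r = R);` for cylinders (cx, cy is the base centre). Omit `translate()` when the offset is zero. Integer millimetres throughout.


translate([0, 0, 728]) cube([952, 797, 32]);
translate([99, 99, 0]) cylinder(h = 728, r = 45);
translate([853, 99, 0]) cylinder(h = 728, r = 45);
translate([99, 698, 0]) cylinder(h = 728, r = 45);
translate([853, 698, 0]) cylinder(h = 728, r = 45);


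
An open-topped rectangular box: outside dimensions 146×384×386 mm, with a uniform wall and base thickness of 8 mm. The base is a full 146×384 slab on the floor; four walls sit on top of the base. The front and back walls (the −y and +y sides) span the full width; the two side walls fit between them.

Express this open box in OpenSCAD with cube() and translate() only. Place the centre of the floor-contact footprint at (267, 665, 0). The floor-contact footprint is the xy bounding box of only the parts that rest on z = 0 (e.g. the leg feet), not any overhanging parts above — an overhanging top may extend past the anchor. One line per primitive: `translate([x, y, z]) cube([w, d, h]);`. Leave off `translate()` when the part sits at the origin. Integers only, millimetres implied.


translate([194, 473, 0]) cube([146, 384, 8]);
translate([194, 473, 8]) cube([146, 8, 378]);
translate([194, 849, 8]) cube([146, 8, 378]);
translate([194, 481, 8]) cube([8, 368, 378]);
translate([332, 481, 8]) cube([8, 368, 378]);


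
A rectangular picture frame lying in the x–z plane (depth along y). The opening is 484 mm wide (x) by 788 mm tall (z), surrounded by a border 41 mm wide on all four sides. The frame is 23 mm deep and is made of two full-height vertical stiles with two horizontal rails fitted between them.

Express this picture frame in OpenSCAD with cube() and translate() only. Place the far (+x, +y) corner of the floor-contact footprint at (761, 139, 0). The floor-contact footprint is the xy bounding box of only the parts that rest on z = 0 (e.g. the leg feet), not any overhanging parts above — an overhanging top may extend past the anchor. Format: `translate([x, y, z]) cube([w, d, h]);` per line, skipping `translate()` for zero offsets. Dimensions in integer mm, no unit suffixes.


translate([195, 116, 0]) cube([41, 23, 870]);
translate([720, 116, 0]) cube([41, 23, 870]);
translate([236, 116, 0]) cube([484, 23, 41]);
translate([236, 116, 829]) cube([484, 23, 41]);


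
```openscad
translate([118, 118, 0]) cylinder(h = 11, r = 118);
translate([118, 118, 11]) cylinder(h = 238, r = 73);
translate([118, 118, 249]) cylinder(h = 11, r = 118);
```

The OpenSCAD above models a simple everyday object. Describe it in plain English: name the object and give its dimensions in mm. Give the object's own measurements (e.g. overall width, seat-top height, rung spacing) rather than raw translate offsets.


A spool: two coaxial disc flanges of radius 118 mm and thickness 11 mm, joined by a core cylinder of radius 73 mm and height 238 mm. The lower flange rests on z = 0 and the three cylinders share a vertical axis.


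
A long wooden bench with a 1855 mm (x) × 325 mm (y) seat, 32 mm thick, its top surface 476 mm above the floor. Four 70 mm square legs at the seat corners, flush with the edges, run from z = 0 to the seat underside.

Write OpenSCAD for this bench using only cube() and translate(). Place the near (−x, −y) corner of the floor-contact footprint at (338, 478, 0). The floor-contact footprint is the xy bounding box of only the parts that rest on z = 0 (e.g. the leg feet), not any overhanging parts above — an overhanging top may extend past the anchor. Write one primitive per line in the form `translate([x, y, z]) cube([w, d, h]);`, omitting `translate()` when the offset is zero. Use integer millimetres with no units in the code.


translate([338, 478, 444]) cube([1855, 325, 32]);
translate([338, 478, 0]) cube([70, 70, 444]);
translate([338, 733, 0]) cube([70, 70, 444]);
translate([2123, 478, 0]) cube([70, 70, 444]);
translate([2123, 733, 0]) cube([70, 70, 444]);


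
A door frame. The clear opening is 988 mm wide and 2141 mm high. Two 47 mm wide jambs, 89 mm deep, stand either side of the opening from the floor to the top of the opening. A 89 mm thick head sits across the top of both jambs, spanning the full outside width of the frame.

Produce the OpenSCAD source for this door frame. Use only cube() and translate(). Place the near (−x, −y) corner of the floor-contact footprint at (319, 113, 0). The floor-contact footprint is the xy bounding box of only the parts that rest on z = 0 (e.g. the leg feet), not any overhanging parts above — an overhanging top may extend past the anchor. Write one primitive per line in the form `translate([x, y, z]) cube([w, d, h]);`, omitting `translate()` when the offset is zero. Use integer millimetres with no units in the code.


translate([319, 113, 0]) cube([47, 89, 2141]);
translate([1354, 113, 0]) cube([47, 89, 2141]);
translate([319, 113, 2141]) cube([1082, 89, 89]);


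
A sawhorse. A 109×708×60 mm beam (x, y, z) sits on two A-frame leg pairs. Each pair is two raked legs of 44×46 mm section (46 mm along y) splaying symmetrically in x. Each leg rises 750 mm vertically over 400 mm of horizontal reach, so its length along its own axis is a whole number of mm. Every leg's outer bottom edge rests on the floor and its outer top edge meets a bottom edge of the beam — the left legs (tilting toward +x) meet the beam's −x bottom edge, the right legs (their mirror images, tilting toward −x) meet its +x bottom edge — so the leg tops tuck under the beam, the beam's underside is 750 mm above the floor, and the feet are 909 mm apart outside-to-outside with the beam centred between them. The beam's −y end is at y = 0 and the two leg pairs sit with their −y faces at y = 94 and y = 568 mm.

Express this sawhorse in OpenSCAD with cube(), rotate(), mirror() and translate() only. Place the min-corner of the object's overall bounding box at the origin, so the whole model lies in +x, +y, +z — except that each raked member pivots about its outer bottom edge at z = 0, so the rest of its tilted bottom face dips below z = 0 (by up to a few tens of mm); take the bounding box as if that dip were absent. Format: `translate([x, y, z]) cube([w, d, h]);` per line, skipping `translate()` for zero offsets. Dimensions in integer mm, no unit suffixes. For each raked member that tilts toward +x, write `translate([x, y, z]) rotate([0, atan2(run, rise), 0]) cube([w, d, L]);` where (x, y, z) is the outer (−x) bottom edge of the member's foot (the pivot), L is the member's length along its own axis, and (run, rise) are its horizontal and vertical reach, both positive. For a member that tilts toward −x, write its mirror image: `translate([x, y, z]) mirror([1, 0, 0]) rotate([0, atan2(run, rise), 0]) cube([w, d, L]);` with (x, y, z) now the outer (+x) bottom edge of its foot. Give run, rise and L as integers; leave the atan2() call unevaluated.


// leg length = √(400² + 750²) = 850
// right-leg outer foot x = 2·400 + 109 = 909
// beam min-corner = (400, 0, 750)
translate([400, 0, 750]) cube([109, 708, 60]);
translate([0, 94, 0]) rotate([0, atan2(400, 750), 0]) cube([44, 46, 850]);
translate([909, 94, 0]) mirror([1, 0, 0]) rotate([0, atan2(400, 750), 0]) cube([44, 46, 850]);
translate([0, 568, 0]) rotate([0, atan2(400, 750), 0]) cube([44, 46, 850]);
translate([909, 568, 0]) mirror([1, 0, 0]) rotate([0, atan2(400, 750), 0]) cube([44, 46, 850]);


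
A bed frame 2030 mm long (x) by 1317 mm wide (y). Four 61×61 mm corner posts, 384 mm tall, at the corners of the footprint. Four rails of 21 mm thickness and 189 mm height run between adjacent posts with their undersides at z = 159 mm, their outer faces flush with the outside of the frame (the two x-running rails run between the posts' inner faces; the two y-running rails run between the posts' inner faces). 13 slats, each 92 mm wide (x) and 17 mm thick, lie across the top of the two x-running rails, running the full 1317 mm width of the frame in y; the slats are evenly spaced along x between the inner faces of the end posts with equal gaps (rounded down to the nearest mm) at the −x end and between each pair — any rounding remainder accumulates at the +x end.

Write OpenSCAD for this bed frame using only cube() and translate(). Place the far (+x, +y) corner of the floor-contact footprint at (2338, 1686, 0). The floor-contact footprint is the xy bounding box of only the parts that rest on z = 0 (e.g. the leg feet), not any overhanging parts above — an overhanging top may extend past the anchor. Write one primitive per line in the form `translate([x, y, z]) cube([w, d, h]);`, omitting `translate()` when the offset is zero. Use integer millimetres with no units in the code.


// slat z = rail_z + rail_h = 159 + 189 = 348
// slat gap = ⌊(1908 − 13·92) / 14⌋ = 50
translate([308, 369, 0]) cube([61, 61, 384]);
translate([308, 1625, 0]) cube([61, 61, 384]);
translate([2277, 369, 0]) cube([61, 61, 384]);
translate([2277, 1625, 0]) cube([61, 61, 384]);
translate([369, 369, 159]) cube([1908, 21, 189]);
translate([369, 1665, 159]) cube([1908, 21, 189]);
translate([308, 430, 159]) cube([21, 1195, 189]);
translate([2317, 430, 159]) cube([21, 1195, 189]);
translate([419, 369, 348]) cube([92, 1317, 17]);
translate([561, 369, 348]) cube([92, 1317, 17]);
translate([703, 369, 348]) cube([92, 1317, 17]);
translate([845, 369, 348]) cube([92, 1317, 17]);
translate([987, 369, 348]) cube([92, 1317, 17]);
translate([1129, 369, 348]) cube([92, 1317, 17]);
translate([1271, 369, 348]) cube([92, 1317, 17]);
translate([1413, 369, 348]) cube([92, 1317, 17]);
translate([1555, 369, 348]) cube([92, 1317, 17]);
translate([1697, 369, 348]) cube([92, 1317, 17]);
translate([1839, 369, 348]) cube([92, 1317, 17]);
translate([1981, 369, 348]) cube([92, 1317, 17]);
translate([2123, 369, 348]) cube([92, 1317, 17]);


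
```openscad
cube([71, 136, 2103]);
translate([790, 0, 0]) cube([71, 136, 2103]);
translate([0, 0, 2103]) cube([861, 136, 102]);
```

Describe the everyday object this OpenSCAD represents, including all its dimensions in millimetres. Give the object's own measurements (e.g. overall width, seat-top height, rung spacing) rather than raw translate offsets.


A door frame. The clear opening is 719 mm wide and 2103 mm high. Two 71 mm wide jambs, 136 mm deep, stand either side of the opening from the floor to the top of the opening. A 102 mm thick head sits across the top of both jambs, spanning the full outside width of the frame.


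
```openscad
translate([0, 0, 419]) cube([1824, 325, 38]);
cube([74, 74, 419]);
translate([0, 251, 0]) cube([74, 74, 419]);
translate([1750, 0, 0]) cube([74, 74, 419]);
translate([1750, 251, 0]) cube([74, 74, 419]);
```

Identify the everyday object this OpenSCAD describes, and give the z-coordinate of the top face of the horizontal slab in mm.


A bench. The seat-top height is 457 mm.

A long slab on four corner posts — a bench. The slab sits at z = 419 with thickness 38, so the top is 419 + 38 = 457 mm.


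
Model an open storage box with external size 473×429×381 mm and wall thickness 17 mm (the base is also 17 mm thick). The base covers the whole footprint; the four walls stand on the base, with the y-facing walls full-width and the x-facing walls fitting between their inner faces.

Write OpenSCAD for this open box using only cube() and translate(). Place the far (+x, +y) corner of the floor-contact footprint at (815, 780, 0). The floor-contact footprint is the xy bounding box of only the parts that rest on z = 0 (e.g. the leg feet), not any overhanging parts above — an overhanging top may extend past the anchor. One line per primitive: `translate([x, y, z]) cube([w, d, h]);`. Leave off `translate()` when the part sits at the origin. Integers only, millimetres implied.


translate([342, 351, 0]) cube([473, 429, 17]);
translate([342, 351, 17]) cube([473, 17, 364]);
translate([342, 763, 17]) cube([473, 17, 364]);
translate([342, 368, 17]) cube([17, 395, 364]);
translate([798, 368, 17]) cube([17, 395, 364]);


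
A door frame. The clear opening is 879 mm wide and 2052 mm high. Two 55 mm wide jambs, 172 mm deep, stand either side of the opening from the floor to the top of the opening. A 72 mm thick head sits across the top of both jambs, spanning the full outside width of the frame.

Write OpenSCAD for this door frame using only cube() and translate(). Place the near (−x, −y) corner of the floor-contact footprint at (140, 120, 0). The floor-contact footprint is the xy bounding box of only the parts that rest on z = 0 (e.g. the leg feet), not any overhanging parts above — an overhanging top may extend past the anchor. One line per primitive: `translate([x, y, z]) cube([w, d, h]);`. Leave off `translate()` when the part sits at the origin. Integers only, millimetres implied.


translate([140, 120, 0]) cube([55, 172, 2052]);
translate([1074, 120, 0]) cube([55, 172, 2052]);
translate([140, 120, 2052]) cube([989, 172, 72]);


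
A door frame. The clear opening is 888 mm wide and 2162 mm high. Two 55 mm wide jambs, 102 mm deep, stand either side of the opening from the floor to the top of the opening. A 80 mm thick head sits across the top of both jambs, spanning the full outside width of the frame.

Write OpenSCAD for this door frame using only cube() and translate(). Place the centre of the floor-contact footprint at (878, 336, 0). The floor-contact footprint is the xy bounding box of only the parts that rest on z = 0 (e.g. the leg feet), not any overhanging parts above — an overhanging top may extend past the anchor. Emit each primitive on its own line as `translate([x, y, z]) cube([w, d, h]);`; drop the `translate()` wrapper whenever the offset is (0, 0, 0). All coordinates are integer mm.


translate([379, 285, 0]) cube([55, 102, 2162]);
translate([1322, 285, 0]) cube([55, 102, 2162]);
translate([379, 285, 2162]) cube([998, 102, 80]);


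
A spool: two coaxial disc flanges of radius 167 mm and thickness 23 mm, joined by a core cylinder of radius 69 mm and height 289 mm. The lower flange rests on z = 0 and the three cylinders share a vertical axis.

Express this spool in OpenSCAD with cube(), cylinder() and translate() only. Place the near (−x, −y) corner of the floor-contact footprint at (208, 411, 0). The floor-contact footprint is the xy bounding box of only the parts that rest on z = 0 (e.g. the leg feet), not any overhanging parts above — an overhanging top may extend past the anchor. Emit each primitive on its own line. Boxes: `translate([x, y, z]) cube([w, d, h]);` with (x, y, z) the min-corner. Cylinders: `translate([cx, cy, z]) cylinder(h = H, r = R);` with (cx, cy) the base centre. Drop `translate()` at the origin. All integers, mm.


translate([375, 578, 0]) cylinder(h = 23, r = 167);
translate([375, 578, 23]) cylinder(h = 289, r = 69);
translate([375, 578, 312]) cylinder(h = 23, r = 167);


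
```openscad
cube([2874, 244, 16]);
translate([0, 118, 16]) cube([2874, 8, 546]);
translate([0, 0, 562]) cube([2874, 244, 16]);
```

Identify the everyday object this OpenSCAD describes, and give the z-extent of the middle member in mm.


An I-beam. The web height is 546 mm.

Two wide flanges with a thin centred web — an I-beam. Overall 578 mm minus two 16 mm flanges gives a web of 578 − 2·16 = 546 mm.


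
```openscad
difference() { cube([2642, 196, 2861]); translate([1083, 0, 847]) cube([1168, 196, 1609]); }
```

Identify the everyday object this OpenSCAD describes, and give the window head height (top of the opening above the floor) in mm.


A wall with a window opening. The window head height is 2456 mm.

A wall with a rectangular opening subtracted — a window. Sill at z = 847, opening 1609 mm tall, so the head is at 847 + 1609 = 2456 mm.


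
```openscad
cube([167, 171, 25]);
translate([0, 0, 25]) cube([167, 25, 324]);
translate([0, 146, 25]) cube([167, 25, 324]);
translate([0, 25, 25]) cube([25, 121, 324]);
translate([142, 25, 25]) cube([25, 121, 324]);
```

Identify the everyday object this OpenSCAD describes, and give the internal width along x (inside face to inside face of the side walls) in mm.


An open box. The internal width is 117 mm.

A 167×171 base slab with four walls standing on it — an open box. The base is 167 mm wide and the walls are 25 mm thick, so the internal width is 167 − 2 × 25 = 117 mm.


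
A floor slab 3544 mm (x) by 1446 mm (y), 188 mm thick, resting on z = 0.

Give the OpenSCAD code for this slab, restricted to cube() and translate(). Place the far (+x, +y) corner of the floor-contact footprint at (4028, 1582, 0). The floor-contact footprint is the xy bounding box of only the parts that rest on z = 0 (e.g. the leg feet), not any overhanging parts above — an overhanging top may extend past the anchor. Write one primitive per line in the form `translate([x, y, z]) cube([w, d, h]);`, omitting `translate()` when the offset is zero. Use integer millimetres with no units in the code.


translate([484, 136, 0]) cube([3544, 1446, 188]);


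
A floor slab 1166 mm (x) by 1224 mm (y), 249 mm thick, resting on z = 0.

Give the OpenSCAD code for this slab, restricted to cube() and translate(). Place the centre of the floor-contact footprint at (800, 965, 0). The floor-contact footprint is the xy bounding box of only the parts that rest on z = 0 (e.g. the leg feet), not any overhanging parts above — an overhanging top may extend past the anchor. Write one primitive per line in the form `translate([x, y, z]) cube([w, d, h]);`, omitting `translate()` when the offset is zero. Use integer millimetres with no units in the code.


translate([217, 353, 0]) cube([1166, 1224, 249]);


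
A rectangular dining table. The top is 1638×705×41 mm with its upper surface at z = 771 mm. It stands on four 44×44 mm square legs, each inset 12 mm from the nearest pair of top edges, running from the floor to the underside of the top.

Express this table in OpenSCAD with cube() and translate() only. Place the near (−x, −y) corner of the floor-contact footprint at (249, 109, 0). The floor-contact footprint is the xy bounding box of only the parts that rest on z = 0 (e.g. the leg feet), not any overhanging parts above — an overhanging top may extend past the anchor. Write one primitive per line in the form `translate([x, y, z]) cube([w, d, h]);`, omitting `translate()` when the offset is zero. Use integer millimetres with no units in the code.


translate([237, 97, 730]) cube([1638, 705, 41]);
translate([249, 109, 0]) cube([44, 44, 730]);
translate([1819, 109, 0]) cube([44, 44, 730]);
translate([249, 746, 0]) cube([44, 44, 730]);
translate([1819, 746, 0]) cube([44, 44, 730]);


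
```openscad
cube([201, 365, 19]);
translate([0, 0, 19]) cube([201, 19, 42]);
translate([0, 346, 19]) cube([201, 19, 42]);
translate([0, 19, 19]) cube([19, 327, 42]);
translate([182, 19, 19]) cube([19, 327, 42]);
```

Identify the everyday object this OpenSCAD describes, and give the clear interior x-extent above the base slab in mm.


An open box. The internal width is 163 mm.

A 201×365 base slab with four walls standing on it — an open box. The base is 201 mm wide and the walls are 19 mm thick, so the internal width is 201 − 2 × 19 = 163 mm.


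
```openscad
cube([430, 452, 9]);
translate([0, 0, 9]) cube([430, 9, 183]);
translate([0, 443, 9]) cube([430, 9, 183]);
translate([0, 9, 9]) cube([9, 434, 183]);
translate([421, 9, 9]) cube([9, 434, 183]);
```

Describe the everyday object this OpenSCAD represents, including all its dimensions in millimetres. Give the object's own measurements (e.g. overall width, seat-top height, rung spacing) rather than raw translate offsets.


An open-topped rectangular box: outside dimensions 430×452×192 mm, with a uniform wall and base thickness of 9 mm. The base is a full 430×452 slab on the floor; four walls sit on top of the base. The front and back walls (the −y and +y sides) span the full width; the two side walls fit between them.


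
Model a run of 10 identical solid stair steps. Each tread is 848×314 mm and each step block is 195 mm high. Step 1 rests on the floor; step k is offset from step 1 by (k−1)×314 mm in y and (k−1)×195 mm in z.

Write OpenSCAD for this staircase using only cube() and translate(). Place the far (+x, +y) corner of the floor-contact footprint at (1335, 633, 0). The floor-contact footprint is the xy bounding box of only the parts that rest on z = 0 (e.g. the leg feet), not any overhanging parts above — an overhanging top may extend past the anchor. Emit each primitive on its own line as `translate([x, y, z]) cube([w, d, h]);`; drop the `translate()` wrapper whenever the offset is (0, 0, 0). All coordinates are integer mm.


translate([487, 319, 0]) cube([848, 314, 195]);
translate([487, 633, 195]) cube([848, 314, 195]);
translate([487, 947, 390]) cube([848, 314, 195]);
translate([487, 1261, 585]) cube([848, 314, 195]);
translate([487, 1575, 780]) cube([848, 314, 195]);
translate([487, 1889, 975]) cube([848, 314, 195]);
translate([487, 2203, 1170]) cube([848, 314, 195]);
translate([487, 2517, 1365]) cube([848, 314, 195]);
translate([487, 2831, 1560]) cube([848, 314, 195]);
translate([487, 3145, 1755]) cube([848, 314, 195]);


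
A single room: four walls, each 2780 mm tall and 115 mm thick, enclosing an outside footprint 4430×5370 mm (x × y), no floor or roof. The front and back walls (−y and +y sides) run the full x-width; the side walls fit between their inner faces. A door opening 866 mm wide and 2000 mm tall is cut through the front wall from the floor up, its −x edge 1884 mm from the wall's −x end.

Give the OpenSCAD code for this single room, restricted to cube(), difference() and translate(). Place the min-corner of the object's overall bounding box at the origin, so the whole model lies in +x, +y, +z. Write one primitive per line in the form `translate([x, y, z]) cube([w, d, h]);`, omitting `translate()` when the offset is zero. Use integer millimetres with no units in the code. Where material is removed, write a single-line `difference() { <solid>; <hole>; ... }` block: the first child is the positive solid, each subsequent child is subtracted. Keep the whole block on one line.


difference() { cube([4430, 115, 2780]); translate([1884, 0, 0]) cube([866, 115, 2000]); }
translate([0, 5255, 0]) cube([4430, 115, 2780]);
translate([0, 115, 0]) cube([115, 5140, 2780]);
translate([4315, 115, 0]) cube([115, 5140, 2780]);


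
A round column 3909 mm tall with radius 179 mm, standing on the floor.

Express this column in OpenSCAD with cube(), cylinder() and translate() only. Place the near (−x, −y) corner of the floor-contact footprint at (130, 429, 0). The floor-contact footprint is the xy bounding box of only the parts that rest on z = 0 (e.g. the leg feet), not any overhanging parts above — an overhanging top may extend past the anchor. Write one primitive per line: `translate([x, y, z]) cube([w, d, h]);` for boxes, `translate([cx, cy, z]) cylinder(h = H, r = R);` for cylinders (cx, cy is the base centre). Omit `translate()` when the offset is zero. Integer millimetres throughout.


translate([309, 608, 0]) cylinder(h = 3909, r = 179);


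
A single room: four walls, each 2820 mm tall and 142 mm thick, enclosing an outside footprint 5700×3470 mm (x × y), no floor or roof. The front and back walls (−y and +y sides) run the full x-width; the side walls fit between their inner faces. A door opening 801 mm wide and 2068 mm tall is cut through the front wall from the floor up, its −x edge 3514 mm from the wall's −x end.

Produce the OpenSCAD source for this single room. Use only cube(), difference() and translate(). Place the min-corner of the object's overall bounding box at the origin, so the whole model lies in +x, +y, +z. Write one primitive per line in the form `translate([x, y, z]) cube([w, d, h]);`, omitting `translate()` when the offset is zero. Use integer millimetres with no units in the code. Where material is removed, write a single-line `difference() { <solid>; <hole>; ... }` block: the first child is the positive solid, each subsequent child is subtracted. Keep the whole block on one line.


difference() { cube([5700, 142, 2820]); translate([3514, 0, 0]) cube([801, 142, 2068]); }
translate([0, 3328, 0]) cube([5700, 142, 2820]);
translate([0, 142, 0]) cube([142, 3186, 2820]);
translate([5558, 142, 0]) cube([142, 3186, 2820]);


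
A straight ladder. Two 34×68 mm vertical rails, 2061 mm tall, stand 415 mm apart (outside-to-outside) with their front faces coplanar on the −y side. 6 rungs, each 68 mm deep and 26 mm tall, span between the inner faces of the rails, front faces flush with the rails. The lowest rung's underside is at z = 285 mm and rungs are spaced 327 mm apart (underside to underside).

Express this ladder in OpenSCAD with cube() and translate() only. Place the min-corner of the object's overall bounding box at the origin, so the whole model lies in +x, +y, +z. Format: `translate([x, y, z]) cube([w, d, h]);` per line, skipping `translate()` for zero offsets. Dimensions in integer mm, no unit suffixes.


cube([34, 68, 2061]);
translate([381, 0, 0]) cube([34, 68, 2061]);
translate([34, 0, 285]) cube([347, 68, 26]);
translate([34, 0, 612]) cube([347, 68, 26]);
translate([34, 0, 939]) cube([347, 68, 26]);
translate([34, 0, 1266]) cube([347, 68, 26]);
translate([34, 0, 1593]) cube([347, 68, 26]);
translate([34, 0, 1920]) cube([347, 68, 26]);


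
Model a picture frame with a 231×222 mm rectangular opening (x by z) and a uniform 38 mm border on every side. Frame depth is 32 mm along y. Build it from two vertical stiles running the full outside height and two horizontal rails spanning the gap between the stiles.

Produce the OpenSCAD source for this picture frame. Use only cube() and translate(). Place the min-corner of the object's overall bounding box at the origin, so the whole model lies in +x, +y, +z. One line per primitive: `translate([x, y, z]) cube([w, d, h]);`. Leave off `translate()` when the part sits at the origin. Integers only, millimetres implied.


cube([38, 32, 298]);
translate([269, 0, 0]) cube([38, 32, 298]);
translate([38, 0, 0]) cube([231, 32, 38]);
translate([38, 0, 260]) cube([231, 32, 38]);


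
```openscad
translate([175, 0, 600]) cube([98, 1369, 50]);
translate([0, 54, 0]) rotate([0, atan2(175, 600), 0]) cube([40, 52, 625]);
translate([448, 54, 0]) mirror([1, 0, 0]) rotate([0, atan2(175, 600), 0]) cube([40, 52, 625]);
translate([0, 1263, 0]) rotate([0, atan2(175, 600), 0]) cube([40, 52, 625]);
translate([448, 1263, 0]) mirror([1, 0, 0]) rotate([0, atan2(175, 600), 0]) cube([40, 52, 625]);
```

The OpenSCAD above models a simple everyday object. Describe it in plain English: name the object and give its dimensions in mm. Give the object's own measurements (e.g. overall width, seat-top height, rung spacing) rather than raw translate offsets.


A sawhorse. A 98×1369×50 mm beam (x, y, z) sits on two A-frame leg pairs. Each pair is two raked legs of 40×52 mm section (52 mm along y) splaying symmetrically in x. Each leg rises 600 mm vertically over 175 mm of horizontal reach and is 625 mm long along its own axis. Every leg's outer bottom edge rests on the floor and its outer top edge meets a bottom edge of the beam — the left legs (tilting toward +x) meet the beam's −x bottom edge, the right legs (their mirror images, tilting toward −x) meet its +x bottom edge — so the leg tops tuck under the beam, the beam's underside is 600 mm above the floor, and the feet are 448 mm apart outside-to-outside with the beam centred between them. The two leg pairs are set in 54 mm from either end of the beam.


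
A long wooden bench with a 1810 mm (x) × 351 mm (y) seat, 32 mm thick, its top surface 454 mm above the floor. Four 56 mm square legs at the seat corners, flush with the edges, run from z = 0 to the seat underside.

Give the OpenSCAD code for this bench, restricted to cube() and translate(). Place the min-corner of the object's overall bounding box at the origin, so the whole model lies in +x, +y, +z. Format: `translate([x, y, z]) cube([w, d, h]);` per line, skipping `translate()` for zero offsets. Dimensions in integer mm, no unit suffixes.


translate([0, 0, 422]) cube([1810, 351, 32]);
cube([56, 56, 422]);
translate([0, 295, 0]) cube([56, 56, 422]);
translate([1754, 0, 0]) cube([56, 56, 422]);
translate([1754, 295, 0]) cube([56, 56, 422]);


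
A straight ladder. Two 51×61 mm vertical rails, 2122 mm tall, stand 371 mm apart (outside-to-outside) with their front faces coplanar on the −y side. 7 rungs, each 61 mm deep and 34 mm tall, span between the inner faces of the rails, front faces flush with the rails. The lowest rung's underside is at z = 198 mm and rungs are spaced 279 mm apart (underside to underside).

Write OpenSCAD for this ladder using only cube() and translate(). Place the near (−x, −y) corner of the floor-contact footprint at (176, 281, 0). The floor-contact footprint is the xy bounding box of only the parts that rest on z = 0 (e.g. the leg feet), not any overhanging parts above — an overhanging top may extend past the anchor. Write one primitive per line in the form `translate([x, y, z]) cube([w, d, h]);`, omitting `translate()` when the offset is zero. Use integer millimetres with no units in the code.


translate([176, 281, 0]) cube([51, 61, 2122]);
translate([496, 281, 0]) cube([51, 61, 2122]);
translate([227, 281, 198]) cube([269, 61, 34]);
translate([227, 281, 477]) cube([269, 61, 34]);
translate([227, 281, 756]) cube([269, 61, 34]);
translate([227, 281, 1035]) cube([269, 61, 34]);
translate([227, 281, 1314]) cube([269, 61, 34]);
translate([227, 281, 1593]) cube([269, 61, 34]);
translate([227, 281, 1872]) cube([269, 61, 34]);


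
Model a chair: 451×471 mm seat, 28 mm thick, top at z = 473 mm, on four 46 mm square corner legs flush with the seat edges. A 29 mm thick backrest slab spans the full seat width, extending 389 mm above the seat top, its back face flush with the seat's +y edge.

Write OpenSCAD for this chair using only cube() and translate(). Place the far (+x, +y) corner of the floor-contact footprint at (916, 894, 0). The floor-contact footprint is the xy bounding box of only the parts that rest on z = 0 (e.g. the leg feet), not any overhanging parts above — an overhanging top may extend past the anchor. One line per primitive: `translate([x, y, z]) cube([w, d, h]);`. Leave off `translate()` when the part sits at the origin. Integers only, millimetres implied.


// leg_h = 473 - 28 = 445
translate([465, 423, 445]) cube([451, 471, 28]);
translate([465, 423, 0]) cube([46, 46, 445]);
translate([870, 423, 0]) cube([46, 46, 445]);
translate([465, 848, 0]) cube([46, 46, 445]);
translate([870, 848, 0]) cube([46, 46, 445]);
translate([465, 865, 473]) cube([451, 29, 389]);


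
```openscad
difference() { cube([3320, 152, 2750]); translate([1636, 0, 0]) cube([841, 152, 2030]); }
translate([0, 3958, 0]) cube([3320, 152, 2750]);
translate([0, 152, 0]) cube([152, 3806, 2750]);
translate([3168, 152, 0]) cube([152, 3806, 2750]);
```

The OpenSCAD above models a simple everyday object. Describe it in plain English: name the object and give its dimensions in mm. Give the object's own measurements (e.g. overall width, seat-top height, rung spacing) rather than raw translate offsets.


A single room: four walls, each 2750 mm tall and 152 mm thick, enclosing an outside footprint 3320×4110 mm (x × y), no floor or roof. The front and back walls (−y and +y sides) run the full x-width; the side walls fit between their inner faces. A door opening 841 mm wide and 2030 mm tall is cut through the front wall from the floor up, its −x edge 1636 mm from the wall's −x end.
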